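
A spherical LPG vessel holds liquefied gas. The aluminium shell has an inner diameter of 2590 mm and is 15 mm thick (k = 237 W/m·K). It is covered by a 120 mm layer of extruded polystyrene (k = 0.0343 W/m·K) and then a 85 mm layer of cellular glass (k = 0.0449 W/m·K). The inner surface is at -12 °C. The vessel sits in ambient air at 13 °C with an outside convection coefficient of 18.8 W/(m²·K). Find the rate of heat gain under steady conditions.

Q ≈ 114 W

Spherical conduction: R = (1/r_in − 1/r_out)/(4πk) per layer; series-sum.
R_aluminium shell = (1/1.295 − 1/1.31)/(4π×237) = 2.969×10^-6 K/W
R_extruded polystyrene = (1/1.31 − 1/1.43)/(4π×0.0343) = 0.1486 K/W
R_cellular glass = (1/1.43 − 1/1.515)/(4π×0.0449) = 0.06954 K/W
R_outer film = 1/(h·4πr_o²) = 1/(18.8×4π×1.515²) = 0.001844 K/W
R_total = 0.22 K/W
Q = ΔT/R_total = 25/0.22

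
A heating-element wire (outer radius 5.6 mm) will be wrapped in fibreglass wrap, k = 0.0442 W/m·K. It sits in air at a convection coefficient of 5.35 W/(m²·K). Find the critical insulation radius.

For a cylinder r_cr = k/h = 0.0442/5.35
r_cr = 8.26 mm; since the bare radius (5.6 mm) is below r_cr, adding a thin layer of insulation will *increase* heat loss.

r_cr ≈ 8.26 mm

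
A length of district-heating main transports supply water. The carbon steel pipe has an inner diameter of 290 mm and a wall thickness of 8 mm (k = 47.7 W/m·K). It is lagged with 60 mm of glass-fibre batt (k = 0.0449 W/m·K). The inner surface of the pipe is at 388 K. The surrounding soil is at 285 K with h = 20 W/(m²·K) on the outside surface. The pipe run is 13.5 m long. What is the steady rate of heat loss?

Radial resistances (cylindrical: R_cond = ln(r_o/r_i)/(2πkL), R_conv = 1/(h·2πrL)):
R_carbon steel pipe wall = ln(153/145)/(2π×47.7×13.5) = 1.327×10^-5 K/W
R_glass-fibre batt = ln(213/153)/(2π×0.0449×13.5) = 0.08687 K/W
R_outer film = 1/(h_o·2πr_oL) = 1/(20×2π×0.213×13.5) = 0.002767 K/W
R_total = 0.08965 K/W
Q = ΔT/R_total = 103/0.08965

Q ≈ 1150 W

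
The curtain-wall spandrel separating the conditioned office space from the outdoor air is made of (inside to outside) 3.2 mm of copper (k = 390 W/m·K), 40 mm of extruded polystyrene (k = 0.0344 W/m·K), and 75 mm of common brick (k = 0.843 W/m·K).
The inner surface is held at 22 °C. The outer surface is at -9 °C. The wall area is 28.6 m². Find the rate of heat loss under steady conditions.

Q ≈ 708 W

Series thermal resistances:
R_copper = L/(kA) = 0.0032/(390×28.6) = 2.869×10^-7 K/W
R_extruded polystyrene = L/(kA) = 0.04/(0.0344×28.6) = 0.04066 K/W
R_common brick = L/(kA) = 0.075/(0.843×28.6) = 0.003111 K/W
R_total = 0.04377 K/W
Q = ΔT / R_total = 31 / 0.04377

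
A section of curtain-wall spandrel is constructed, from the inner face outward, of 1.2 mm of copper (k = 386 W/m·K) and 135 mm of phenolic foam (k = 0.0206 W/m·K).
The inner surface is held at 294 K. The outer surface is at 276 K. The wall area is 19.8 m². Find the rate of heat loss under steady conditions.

Q ≈ 54.4 W

Model the wall as resistances in series:
R_copper = L/(kA) = 0.0012/(386×19.8) = 1.57×10^-7 K/W
R_phenolic foam = L/(kA) = 0.135/(0.0206×19.8) = 0.331 K/W
R_total = 0.331 K/W
Q = ΔT / R_total = 18 / 0.331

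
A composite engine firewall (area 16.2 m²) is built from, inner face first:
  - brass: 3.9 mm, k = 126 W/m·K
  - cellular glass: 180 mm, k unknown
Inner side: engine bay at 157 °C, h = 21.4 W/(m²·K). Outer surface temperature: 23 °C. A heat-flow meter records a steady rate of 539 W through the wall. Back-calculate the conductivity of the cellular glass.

k ≈ 0.0452 W/(m·K)

Treating each layer as a thermal resistance in series:
R_inner film = 1/(h_i·A) = 1/(21.4×16.2) = 0.002885 K/W
R_brass = L/(kA) = 0.0039/(126×16.2) = 1.911×10^-6 K/W
Sum of known resistances R_other = 0.002886 K/W
Total R = ΔT/Q = 134/539 = 0.2486 K/W
R_cellular glass = R_total − R_other = 0.2457 K/W
k = L/(R·A) = 0.18/(0.2457×16.2)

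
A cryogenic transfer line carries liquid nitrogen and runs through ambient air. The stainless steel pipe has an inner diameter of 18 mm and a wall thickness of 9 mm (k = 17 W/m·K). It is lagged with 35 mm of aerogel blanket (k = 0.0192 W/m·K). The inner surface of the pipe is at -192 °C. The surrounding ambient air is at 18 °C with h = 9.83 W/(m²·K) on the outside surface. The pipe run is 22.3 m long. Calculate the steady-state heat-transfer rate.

Radial resistances (cylindrical: R_cond = ln(r_o/r_i)/(2πkL), R_conv = 1/(h·2πrL)):
R_stainless steel pipe wall = ln(18/9)/(2π×17×22.3) = 2.91×10^-4 K/W
R_aerogel blanket = ln(53/18)/(2π×0.0192×22.3) = 0.4014 K/W
R_outer film = 1/(h_o·2πr_oL) = 1/(9.83×2π×0.053×22.3) = 0.0137 K/W
R_total = 0.4154 K/W
Q = ΔT/R_total = 210/0.4154

Q ≈ 506 W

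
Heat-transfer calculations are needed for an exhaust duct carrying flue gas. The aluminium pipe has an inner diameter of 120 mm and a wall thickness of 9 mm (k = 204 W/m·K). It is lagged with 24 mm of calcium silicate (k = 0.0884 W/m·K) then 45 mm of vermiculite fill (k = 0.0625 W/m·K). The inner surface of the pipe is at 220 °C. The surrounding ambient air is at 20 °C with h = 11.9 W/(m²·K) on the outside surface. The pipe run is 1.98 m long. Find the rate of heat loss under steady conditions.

Q ≈ 242 W

Per-layer cylindrical resistances, series-summed:
R_aluminium pipe wall = ln(69/60)/(2π×204×1.98) = 5.507×10^-5 K/W
R_calcium silicate = ln(93/69)/(2π×0.0884×1.98) = 0.2714 K/W
R_vermiculite fill = ln(138/93)/(2π×0.0625×1.98) = 0.5076 K/W
R_outer film = 1/(h_o·2πr_oL) = 1/(11.9×2π×0.138×1.98) = 0.04895 K/W
R_total = 0.828 K/W
Q = ΔT/R_total = 200/0.828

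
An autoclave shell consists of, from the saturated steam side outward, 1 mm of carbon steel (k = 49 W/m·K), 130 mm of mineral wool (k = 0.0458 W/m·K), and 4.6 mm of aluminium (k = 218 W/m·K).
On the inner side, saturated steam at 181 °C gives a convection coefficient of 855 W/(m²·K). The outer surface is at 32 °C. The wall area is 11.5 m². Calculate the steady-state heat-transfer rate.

Q ≈ 603 W

Model the wall as resistances in series:
R_inner film = 1/(h_i·A) = 1/(855×11.5) = 1.017×10^-4 K/W
R_carbon steel = L/(kA) = 0.001/(49×11.5) = 1.775×10^-6 K/W
R_mineral wool = L/(kA) = 0.13/(0.0458×11.5) = 0.2468 K/W
R_aluminium = L/(kA) = 0.0046/(218×11.5) = 1.835×10^-6 K/W
R_total = 0.2469 K/W
Q = ΔT / R_total = 149 / 0.2469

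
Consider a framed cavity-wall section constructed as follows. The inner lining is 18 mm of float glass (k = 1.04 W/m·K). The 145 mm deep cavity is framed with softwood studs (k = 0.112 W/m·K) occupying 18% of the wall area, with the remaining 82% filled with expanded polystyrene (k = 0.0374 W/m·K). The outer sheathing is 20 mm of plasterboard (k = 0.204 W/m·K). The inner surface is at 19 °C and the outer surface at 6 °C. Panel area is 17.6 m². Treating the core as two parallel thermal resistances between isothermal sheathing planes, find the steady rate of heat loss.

Sheathing layers in series; stud and cavity paths in parallel between them.
R_inner = 0.018/(1.04×17.6) = 9.834×10^-4 K/W
R_stud  = 0.145/(0.112×0.18×17.6) = 0.4087 K/W
R_cav   = 0.145/(0.0374×0.82×17.6) = 0.2686 K/W
1/R_core = 1/R_stud + 1/R_cav → R_core = 0.1621 K/W
R_outer = 0.02/(0.204×17.6) = 0.00557 K/W
R_total = 0.1686 K/W
Q = ΔT/R_total = 13/0.1686

Q ≈ 77.1 W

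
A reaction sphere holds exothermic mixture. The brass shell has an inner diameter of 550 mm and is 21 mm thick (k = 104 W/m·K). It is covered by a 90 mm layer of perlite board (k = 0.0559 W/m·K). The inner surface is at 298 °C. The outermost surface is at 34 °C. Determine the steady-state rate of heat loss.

Q ≈ 235 W

Each spherical layer contributes R = (1/r_i − 1/r_o)/(4πk):
R_brass shell = (1/0.275 − 1/0.296)/(4π×104) = 1.974×10^-4 K/W
R_perlite board = (1/0.296 − 1/0.386)/(4π×0.0559) = 1.121 K/W
R_total = 1.122 K/W
Q = ΔT/R_total = 264/1.122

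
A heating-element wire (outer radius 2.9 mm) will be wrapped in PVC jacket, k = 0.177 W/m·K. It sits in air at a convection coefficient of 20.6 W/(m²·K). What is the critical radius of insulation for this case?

r_cr ≈ 8.59 mm

For a cylinder r_cr = k/h = 0.177/20.6
r_cr = 8.59 mm; since the bare radius (2.9 mm) is below r_cr, adding a thin layer of insulation will *increase* heat loss.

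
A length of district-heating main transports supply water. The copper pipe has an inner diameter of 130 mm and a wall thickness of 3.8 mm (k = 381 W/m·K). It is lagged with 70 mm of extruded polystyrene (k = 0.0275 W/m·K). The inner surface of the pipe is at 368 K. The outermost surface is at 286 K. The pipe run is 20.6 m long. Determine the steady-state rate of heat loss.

Per-layer cylindrical resistances, series-summed:
R_copper pipe wall = ln(68.8/65)/(2π×381×20.6) = 1.152×10^-6 K/W
R_extruded polystyrene = ln(138.8/68.8)/(2π×0.0275×20.6) = 0.1972 K/W
R_total = 0.1972 K/W
Q = ΔT/R_total = 82/0.1972

Q ≈ 416 W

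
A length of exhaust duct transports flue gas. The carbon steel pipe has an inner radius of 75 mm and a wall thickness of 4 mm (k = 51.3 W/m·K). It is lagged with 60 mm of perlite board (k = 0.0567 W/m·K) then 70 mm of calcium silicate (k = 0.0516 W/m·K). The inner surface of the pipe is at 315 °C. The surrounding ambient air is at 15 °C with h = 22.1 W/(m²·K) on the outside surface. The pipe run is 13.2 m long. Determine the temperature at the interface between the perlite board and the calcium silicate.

Radial resistances (cylindrical: R_cond = ln(r_o/r_i)/(2πkL), R_conv = 1/(h·2πrL)):
R_carbon steel pipe wall = ln(79/75)/(2π×51.3×13.2) = 1.221×10^-5 K/W
R_perlite board = ln(139/79)/(2π×0.0567×13.2) = 0.1202 K/W
R_calcium silicate = ln(209/139)/(2π×0.0516×13.2) = 0.0953 K/W
R_outer film = 1/(h_o·2πr_oL) = 1/(22.1×2π×0.209×13.2) = 0.00261 K/W
R_total = 0.2181 K/W
Q = ΔT/R_total = 300/0.2181
Q = 1380 W
T_interface = T_inner − Q·ΣR(inner→interface) = 315 − 1380×0.1202

T ≈ 150 °C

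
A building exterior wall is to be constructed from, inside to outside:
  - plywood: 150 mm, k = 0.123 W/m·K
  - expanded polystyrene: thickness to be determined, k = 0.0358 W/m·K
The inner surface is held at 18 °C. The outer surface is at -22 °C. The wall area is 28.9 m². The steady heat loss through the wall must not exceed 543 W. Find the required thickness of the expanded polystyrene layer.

Thermal resistances in series:
R_plywood = L/(kA) = 0.15/(0.123×28.9) = 0.0422 K/W
Sum of the known resistances R_other = 0.0422 K/W
Required total resistance R_tot = ΔT/Q_allow = 40/543 = 0.07366 K/W
R_expanded polystyrene = R_tot − R_other = 0.03147 K/W
L = R·k·A = 0.03147×0.0358×28.9

L ≈ 32.6 mm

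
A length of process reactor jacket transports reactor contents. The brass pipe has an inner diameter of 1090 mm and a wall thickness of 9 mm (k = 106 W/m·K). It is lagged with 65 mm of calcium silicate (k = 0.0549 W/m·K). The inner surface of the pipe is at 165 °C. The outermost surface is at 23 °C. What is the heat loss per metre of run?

Per-layer cylindrical resistances, series-summed:
R_brass pipe wall = ln(554/545)/(2π×106×1) = 2.459×10^-5 K/W
R_calcium silicate = ln(619/554)/(2π×0.0549×1) = 0.3216 K/W
R_total = 0.3216 K/W
Q = ΔT/R_total = 142/0.3216

q′ ≈ 441 W/m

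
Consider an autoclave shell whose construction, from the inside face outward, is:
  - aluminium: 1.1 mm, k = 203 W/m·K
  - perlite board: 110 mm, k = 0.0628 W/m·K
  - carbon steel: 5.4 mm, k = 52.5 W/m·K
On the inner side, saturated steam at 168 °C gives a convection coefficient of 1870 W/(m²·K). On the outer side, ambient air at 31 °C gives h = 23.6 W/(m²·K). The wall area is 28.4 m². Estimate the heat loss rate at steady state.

Q ≈ 2170 W

Using the resistance-network approach (series):
R_inner film = 1/(h_i·A) = 1/(1870×28.4) = 1.883×10^-5 K/W
R_aluminium = L/(kA) = 0.0011/(203×28.4) = 1.908×10^-7 K/W
R_perlite board = L/(kA) = 0.11/(0.0628×28.4) = 0.06168 K/W
R_carbon steel = L/(kA) = 0.0054/(52.5×28.4) = 3.622×10^-6 K/W
R_outer film = 1/(h_o·A) = 1/(23.6×28.4) = 0.001492 K/W
R_total = 0.06319 K/W
Q = ΔT / R_total = 137 / 0.06319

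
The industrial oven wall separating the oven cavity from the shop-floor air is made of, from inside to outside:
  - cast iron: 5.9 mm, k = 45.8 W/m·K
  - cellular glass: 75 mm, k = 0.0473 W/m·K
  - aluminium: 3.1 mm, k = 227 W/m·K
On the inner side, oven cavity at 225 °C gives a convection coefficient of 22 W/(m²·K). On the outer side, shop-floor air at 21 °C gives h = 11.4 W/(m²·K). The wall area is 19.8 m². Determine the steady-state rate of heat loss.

Q ≈ 2350 W

Treating each layer as a thermal resistance in series:
R_inner film = 1/(h_i·A) = 1/(22×19.8) = 0.002296 K/W
R_cast iron = L/(kA) = 0.0059/(45.8×19.8) = 6.506×10^-6 K/W
R_cellular glass = L/(kA) = 0.075/(0.0473×19.8) = 0.08008 K/W
R_aluminium = L/(kA) = 0.0031/(227×19.8) = 6.897×10^-7 K/W
R_outer film = 1/(h_o·A) = 1/(11.4×19.8) = 0.00443 K/W
R_total = 0.08682 K/W
Q = ΔT / R_total = 204 / 0.08682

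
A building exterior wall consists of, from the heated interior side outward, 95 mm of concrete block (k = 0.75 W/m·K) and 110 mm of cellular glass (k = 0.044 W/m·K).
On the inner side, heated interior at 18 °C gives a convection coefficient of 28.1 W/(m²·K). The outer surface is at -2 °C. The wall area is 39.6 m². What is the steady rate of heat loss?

Thermal resistances in series:
R_inner film = 1/(h_i·A) = 1/(28.1×39.6) = 8.987×10^-4 K/W
R_concrete block = L/(kA) = 0.095/(0.75×39.6) = 0.003199 K/W
R_cellular glass = L/(kA) = 0.11/(0.044×39.6) = 0.06313 K/W
R_total = 0.06723 K/W
Q = ΔT / R_total = 20 / 0.06723

Q ≈ 297 W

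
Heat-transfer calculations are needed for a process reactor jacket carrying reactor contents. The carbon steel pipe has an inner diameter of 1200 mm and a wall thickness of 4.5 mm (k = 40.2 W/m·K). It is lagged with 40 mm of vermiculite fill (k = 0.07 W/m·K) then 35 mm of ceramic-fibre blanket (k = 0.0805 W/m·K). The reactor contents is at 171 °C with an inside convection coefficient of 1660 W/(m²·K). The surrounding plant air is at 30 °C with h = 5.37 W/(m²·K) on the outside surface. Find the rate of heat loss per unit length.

q′ ≈ 480 W/m

Treating each annulus and film as a series resistance:
R_inner film = 1/(h_i·2πr₁L) = 1/(1660×2π×0.6×1) = 1.598×10^-4 K/W
R_carbon steel pipe wall = ln(604.5/600)/(2π×40.2×1) = 2.958×10^-5 K/W
R_vermiculite fill = ln(644.5/604.5)/(2π×0.07×1) = 0.1457 K/W
R_ceramic-fibre blanket = ln(679.5/644.5)/(2π×0.0805×1) = 0.1046 K/W
R_outer film = 1/(h_o·2πr_oL) = 1/(5.37×2π×0.6795×1) = 0.04362 K/W
R_total = 0.294 K/W
Q = ΔT/R_total = 141/0.294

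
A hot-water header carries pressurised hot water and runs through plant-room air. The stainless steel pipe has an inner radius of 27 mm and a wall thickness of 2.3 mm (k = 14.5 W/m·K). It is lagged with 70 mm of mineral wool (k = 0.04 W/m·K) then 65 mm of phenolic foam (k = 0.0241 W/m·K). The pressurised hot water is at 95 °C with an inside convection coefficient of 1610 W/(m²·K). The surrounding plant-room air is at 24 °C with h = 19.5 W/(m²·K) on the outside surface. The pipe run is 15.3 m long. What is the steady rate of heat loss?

Q ≈ 132 W

For a radial system each layer contributes R = ln(r_out/r_in)/(2πkL); films add R = 1/(hA).
R_inner film = 1/(h_i·2πr₁L) = 1/(1610×2π×0.027×15.3) = 2.393×10^-4 K/W
R_stainless steel pipe wall = ln(29.3/27)/(2π×14.5×15.3) = 5.865×10^-5 K/W
R_mineral wool = ln(99.3/29.3)/(2π×0.04×15.3) = 0.3174 K/W
R_phenolic foam = ln(164.3/99.3)/(2π×0.0241×15.3) = 0.2173 K/W
R_outer film = 1/(h_o·2πr_oL) = 1/(19.5×2π×0.1643×15.3) = 0.003247 K/W
R_total = 0.5383 K/W
Q = ΔT/R_total = 71/0.5383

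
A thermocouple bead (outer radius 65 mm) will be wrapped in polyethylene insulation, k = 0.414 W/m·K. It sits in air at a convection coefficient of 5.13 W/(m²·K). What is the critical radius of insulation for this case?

For a sphere r_cr = 2k/h = 2×0.414/5.13
r_cr = 161 mm; since the bare radius (65 mm) is below r_cr, adding a thin layer of insulation will *increase* heat loss.

r_cr ≈ 161 mm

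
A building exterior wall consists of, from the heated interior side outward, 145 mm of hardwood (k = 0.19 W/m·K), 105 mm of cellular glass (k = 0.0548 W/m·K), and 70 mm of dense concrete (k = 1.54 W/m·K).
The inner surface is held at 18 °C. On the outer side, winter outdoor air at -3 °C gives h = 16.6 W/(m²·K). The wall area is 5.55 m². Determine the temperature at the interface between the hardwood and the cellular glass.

Treating each layer as a thermal resistance in series:
R_hardwood = L/(kA) = 0.145/(0.19×5.55) = 0.1375 K/W
R_cellular glass = L/(kA) = 0.105/(0.0548×5.55) = 0.3452 K/W
R_dense concrete = L/(kA) = 0.07/(1.54×5.55) = 0.00819 K/W
R_outer film = 1/(h_o·A) = 1/(16.6×5.55) = 0.01085 K/W
R_total = 0.5018 K/W;  Q = ΔT/R_total = 21/0.5018 = 41.85 W
T_interface = T_inner − Q·ΣR(inner→interface) = 18 − 41.9×0.1375

T ≈ 12.2 °C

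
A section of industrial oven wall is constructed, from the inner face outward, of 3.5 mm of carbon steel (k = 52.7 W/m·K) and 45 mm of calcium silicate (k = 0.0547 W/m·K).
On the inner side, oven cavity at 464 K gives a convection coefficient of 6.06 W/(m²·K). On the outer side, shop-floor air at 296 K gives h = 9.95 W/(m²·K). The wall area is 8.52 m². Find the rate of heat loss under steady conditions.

Q ≈ 1320 W

Treating each layer as a thermal resistance in series:
R_inner film = 1/(h_i·A) = 1/(6.06×8.52) = 0.01937 K/W
R_carbon steel = L/(kA) = 0.0035/(52.7×8.52) = 7.795×10^-6 K/W
R_calcium silicate = L/(kA) = 0.045/(0.0547×8.52) = 0.09656 K/W
R_outer film = 1/(h_o·A) = 1/(9.95×8.52) = 0.0118 K/W
R_total = 0.1277 K/W
Q = ΔT / R_total = 168 / 0.1277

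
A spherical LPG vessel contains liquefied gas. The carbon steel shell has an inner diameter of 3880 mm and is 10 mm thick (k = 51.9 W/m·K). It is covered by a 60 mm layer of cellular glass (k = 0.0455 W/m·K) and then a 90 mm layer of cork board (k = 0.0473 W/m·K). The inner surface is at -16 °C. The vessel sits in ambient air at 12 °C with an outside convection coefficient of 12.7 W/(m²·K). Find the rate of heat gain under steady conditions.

Q ≈ 437 W

Radial (spherical) resistances in series:
R_carbon steel shell = (1/1.94 − 1/1.95)/(4π×51.9) = 4.053×10^-6 K/W
R_cellular glass = (1/1.95 − 1/2.01)/(4π×0.0455) = 0.02677 K/W
R_cork board = (1/2.01 − 1/2.1)/(4π×0.0473) = 0.03587 K/W
R_outer film = 1/(h·4πr_o²) = 1/(12.7×4π×2.1²) = 0.001421 K/W
R_total = 0.06407 K/W
Q = ΔT/R_total = 28/0.06407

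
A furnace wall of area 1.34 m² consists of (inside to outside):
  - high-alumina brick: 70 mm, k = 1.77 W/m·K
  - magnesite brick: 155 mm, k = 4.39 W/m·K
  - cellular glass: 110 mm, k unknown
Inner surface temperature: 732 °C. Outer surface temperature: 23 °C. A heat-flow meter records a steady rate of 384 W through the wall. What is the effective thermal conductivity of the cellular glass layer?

k ≈ 0.0458 W/(m·K)

Model the wall as resistances in series:
R_high-alumina brick = L/(kA) = 0.07/(1.77×1.34) = 0.02951 K/W
R_magnesite brick = L/(kA) = 0.155/(4.39×1.34) = 0.02635 K/W
Sum of known resistances R_other = 0.05586 K/W
Total R = ΔT/Q = 709/384 = 1.846 K/W
R_cellular glass = R_total − R_other = 1.79 K/W
k = L/(R·A) = 0.11/(1.79×1.34)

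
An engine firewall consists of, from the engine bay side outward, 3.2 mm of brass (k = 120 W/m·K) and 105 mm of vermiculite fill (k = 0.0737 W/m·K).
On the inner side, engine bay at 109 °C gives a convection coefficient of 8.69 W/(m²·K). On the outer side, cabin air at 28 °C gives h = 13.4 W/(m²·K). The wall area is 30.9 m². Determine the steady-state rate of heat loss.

Model the wall as resistances in series:
R_inner film = 1/(h_i·A) = 1/(8.69×30.9) = 0.003724 K/W
R_brass = L/(kA) = 0.0032/(120×30.9) = 8.63×10^-7 K/W
R_vermiculite fill = L/(kA) = 0.105/(0.0737×30.9) = 0.04611 K/W
R_outer film = 1/(h_o·A) = 1/(13.4×30.9) = 0.002415 K/W
R_total = 0.05225 K/W
Q = ΔT / R_total = 81 / 0.05225

Q ≈ 1550 W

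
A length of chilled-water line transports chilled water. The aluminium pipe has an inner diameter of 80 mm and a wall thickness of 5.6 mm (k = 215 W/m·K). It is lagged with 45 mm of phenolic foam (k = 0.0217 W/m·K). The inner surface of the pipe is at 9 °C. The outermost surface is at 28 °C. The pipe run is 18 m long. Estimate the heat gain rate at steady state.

Treating each annulus and film as a series resistance:
R_aluminium pipe wall = ln(45.6/40)/(2π×215×18) = 5.389×10^-6 K/W
R_phenolic foam = ln(90.6/45.6)/(2π×0.0217×18) = 0.2797 K/W
R_total = 0.2797 K/W
Q = ΔT/R_total = 19/0.2797

Q ≈ 67.9 W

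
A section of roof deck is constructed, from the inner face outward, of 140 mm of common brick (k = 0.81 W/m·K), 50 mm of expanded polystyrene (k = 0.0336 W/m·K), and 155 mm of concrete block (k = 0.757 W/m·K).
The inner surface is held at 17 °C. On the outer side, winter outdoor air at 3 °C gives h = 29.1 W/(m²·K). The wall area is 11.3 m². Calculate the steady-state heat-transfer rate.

Q ≈ 83.3 W

Series thermal resistances:
R_common brick = L/(kA) = 0.14/(0.81×11.3) = 0.0153 K/W
R_expanded polystyrene = L/(kA) = 0.05/(0.0336×11.3) = 0.1317 K/W
R_concrete block = L/(kA) = 0.155/(0.757×11.3) = 0.01812 K/W
R_outer film = 1/(h_o·A) = 1/(29.1×11.3) = 0.003041 K/W
R_total = 0.1681 K/W
Q = ΔT / R_total = 14 / 0.1681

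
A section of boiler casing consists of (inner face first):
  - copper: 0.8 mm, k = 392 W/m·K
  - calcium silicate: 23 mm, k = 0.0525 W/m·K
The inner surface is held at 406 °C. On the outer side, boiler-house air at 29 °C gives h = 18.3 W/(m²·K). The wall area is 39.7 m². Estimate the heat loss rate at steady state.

Series thermal resistances:
R_copper = L/(kA) = 0.0008/(392×39.7) = 5.141×10^-8 K/W
R_calcium silicate = L/(kA) = 0.023/(0.0525×39.7) = 0.01104 K/W
R_outer film = 1/(h_o·A) = 1/(18.3×39.7) = 0.001376 K/W
R_total = 0.01241 K/W
Q = ΔT / R_total = 377 / 0.01241

Q ≈ 30400 W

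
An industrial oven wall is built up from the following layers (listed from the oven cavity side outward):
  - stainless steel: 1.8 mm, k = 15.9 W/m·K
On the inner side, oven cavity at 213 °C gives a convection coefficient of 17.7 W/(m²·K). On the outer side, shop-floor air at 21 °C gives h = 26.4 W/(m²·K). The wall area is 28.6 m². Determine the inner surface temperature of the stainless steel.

Treating each layer as a thermal resistance in series:
R_inner film = 1/(h_i·A) = 1/(17.7×28.6) = 0.001975 K/W
R_stainless steel = L/(kA) = 0.0018/(15.9×28.6) = 3.958×10^-6 K/W
R_outer film = 1/(h_o·A) = 1/(26.4×28.6) = 0.001324 K/W
R_total = 0.003304 K/W;  Q = ΔT/R_total = 192/0.003304 = 58110 W
T_interface = T_inner − Q·ΣR(inner→interface) = 213 − 58100×0.001975

T ≈ 98.2 °C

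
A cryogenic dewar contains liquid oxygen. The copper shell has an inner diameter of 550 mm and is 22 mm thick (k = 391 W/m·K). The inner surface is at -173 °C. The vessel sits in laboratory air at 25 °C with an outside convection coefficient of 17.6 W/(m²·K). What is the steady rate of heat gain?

Spherical conduction: R = (1/r_in − 1/r_out)/(4πk) per layer; series-sum.
R_copper shell = (1/0.275 − 1/0.297)/(4π×391) = 5.482×10^-5 K/W
R_outer film = 1/(h·4πr_o²) = 1/(17.6×4π×0.297²) = 0.05126 K/W
R_total = 0.05131 K/W
Q = ΔT/R_total = 198/0.05131

Q ≈ 3860 W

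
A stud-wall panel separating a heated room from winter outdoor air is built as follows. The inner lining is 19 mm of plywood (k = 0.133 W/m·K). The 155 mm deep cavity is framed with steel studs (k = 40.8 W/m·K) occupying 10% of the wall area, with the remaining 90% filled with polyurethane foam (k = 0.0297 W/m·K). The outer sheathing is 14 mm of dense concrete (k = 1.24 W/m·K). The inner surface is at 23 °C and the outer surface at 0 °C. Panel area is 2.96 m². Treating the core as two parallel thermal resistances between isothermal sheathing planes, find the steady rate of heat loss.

Q ≈ 355 W

Sheathing layers in series; stud and cavity paths in parallel between them.
R_inner = 0.019/(0.133×2.96) = 0.04826 K/W
R_stud  = 0.155/(40.8×0.1×2.96) = 0.01283 K/W
R_cav   = 0.155/(0.0297×0.9×2.96) = 1.959 K/W
1/R_core = 1/R_stud + 1/R_cav → R_core = 0.01275 K/W
R_outer = 0.014/(1.24×2.96) = 0.003814 K/W
R_total = 0.06483 K/W
Q = ΔT/R_total = 23/0.06483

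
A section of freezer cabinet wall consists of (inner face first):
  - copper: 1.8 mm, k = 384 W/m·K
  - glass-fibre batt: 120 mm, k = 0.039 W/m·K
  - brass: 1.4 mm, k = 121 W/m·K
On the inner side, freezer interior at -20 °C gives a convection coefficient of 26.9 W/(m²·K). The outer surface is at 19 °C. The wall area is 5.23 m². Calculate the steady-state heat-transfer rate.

Q ≈ 65.5 W

Using the resistance-network approach (series):
R_inner film = 1/(h_i·A) = 1/(26.9×5.23) = 0.007108 K/W
R_copper = L/(kA) = 0.0018/(384×5.23) = 8.963×10^-7 K/W
R_glass-fibre batt = L/(kA) = 0.12/(0.039×5.23) = 0.5883 K/W
R_brass = L/(kA) = 0.0014/(121×5.23) = 2.212×10^-6 K/W
R_total = 0.5954 K/W
Q = ΔT / R_total = 39 / 0.5954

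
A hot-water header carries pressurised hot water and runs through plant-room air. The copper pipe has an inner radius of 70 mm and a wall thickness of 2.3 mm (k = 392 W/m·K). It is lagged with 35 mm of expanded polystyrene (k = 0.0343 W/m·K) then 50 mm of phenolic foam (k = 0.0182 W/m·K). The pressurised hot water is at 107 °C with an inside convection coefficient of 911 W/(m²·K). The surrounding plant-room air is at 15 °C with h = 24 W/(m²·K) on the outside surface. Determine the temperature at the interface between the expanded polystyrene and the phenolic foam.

Treating each annulus and film as a series resistance:
R_inner film = 1/(h_i·2πr₁L) = 1/(911×2π×0.07×1) = 0.002496 K/W
R_copper pipe wall = ln(72.3/70)/(2π×392×1) = 1.313×10^-5 K/W
R_expanded polystyrene = ln(107.3/72.3)/(2π×0.0343×1) = 1.832 K/W
R_phenolic foam = ln(157.3/107.3)/(2π×0.0182×1) = 3.345 K/W
R_outer film = 1/(h_o·2πr_oL) = 1/(24×2π×0.1573×1) = 0.04216 K/W
R_total = 5.222 K/W
Q = ΔT/R_total = 92/5.222
Q = 17.6 W/m
T_interface = T_inner − Q·ΣR(inner→interface) = 107 − 17.6×1.834

T ≈ 74.7 °C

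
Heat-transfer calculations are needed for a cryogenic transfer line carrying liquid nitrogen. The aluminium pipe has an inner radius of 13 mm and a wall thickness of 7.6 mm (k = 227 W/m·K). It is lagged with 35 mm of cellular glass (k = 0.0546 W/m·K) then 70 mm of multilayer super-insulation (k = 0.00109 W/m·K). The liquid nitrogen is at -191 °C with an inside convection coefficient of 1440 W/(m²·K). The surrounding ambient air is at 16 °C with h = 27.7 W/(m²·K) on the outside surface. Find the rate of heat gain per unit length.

Cylindrical conduction, so R = ln(r₂/r₁)/(2πkL) per layer, in series:
R_inner film = 1/(h_i·2πr₁L) = 1/(1440×2π×0.013×1) = 0.008502 K/W
R_aluminium pipe wall = ln(20.6/13)/(2π×227×1) = 3.228×10^-4 K/W
R_cellular glass = ln(55.6/20.6)/(2π×0.0546×1) = 2.894 K/W
R_multilayer super-insulation = ln(125.6/55.6)/(2π×0.00109×1) = 119 K/W
R_outer film = 1/(h_o·2πr_oL) = 1/(27.7×2π×0.1256×1) = 0.04575 K/W
R_total = 121.9 K/W
Q = ΔT/R_total = 207/121.9

q′ ≈ 1.7 W/m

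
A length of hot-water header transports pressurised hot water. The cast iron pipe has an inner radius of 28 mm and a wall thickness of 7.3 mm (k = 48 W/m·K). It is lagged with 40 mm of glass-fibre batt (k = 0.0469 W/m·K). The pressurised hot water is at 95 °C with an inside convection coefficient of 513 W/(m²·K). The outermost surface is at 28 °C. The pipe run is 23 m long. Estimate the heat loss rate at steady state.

Per-layer cylindrical resistances, series-summed:
R_inner film = 1/(h_i·2πr₁L) = 1/(513×2π×0.028×23) = 4.817×10^-4 K/W
R_cast iron pipe wall = ln(35.3/28)/(2π×48×23) = 3.34×10^-5 K/W
R_glass-fibre batt = ln(75.3/35.3)/(2π×0.0469×23) = 0.1118 K/W
R_total = 0.1123 K/W
Q = ΔT/R_total = 67/0.1123

Q ≈ 597 W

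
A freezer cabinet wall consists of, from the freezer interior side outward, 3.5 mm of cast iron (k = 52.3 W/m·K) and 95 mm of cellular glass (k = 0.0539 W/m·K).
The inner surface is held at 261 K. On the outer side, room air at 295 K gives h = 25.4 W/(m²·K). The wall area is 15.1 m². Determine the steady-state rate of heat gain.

Thermal resistances in series:
R_cast iron = L/(kA) = 0.0035/(52.3×15.1) = 4.432×10^-6 K/W
R_cellular glass = L/(kA) = 0.095/(0.0539×15.1) = 0.1167 K/W
R_outer film = 1/(h_o·A) = 1/(25.4×15.1) = 0.002607 K/W
R_total = 0.1193 K/W
Q = ΔT / R_total = 34 / 0.1193

Q ≈ 285 W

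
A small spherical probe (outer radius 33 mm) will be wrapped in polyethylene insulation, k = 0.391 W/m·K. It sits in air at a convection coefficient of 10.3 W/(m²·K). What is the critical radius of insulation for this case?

For a sphere r_cr = 2k/h = 2×0.391/10.3
r_cr = 75.9 mm; since the bare radius (33 mm) is below r_cr, adding a thin layer of insulation will *increase* heat loss.

r_cr ≈ 75.9 mm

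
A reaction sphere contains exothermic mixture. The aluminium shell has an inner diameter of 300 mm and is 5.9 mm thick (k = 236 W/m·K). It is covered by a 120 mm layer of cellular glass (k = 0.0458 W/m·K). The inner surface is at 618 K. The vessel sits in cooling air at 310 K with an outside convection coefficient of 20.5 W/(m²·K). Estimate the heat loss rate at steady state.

Q ≈ 62.9 W

Each spherical layer contributes R = (1/r_i − 1/r_o)/(4πk):
R_aluminium shell = (1/0.15 − 1/0.1559)/(4π×236) = 8.507×10^-5 K/W
R_cellular glass = (1/0.1559 − 1/0.2759)/(4π×0.0458) = 4.847 K/W
R_outer film = 1/(h·4πr_o²) = 1/(20.5×4π×0.2759²) = 0.051 K/W
R_total = 4.898 K/W
Q = ΔT/R_total = 308/4.898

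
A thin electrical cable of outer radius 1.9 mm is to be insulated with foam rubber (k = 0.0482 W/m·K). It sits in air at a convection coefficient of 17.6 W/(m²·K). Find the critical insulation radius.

For a cylinder r_cr = k/h = 0.0482/17.6
r_cr = 2.74 mm; since the bare radius (1.9 mm) is below r_cr, adding a thin layer of insulation will *increase* heat loss.

r_cr ≈ 2.74 mm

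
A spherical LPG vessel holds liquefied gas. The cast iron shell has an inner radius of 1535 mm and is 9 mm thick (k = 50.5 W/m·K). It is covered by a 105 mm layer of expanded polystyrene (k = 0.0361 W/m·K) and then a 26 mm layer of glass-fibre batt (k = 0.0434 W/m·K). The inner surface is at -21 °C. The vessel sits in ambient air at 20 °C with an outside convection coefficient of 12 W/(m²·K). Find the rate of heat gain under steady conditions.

Q ≈ 371 W

Radial (spherical) resistances in series:
R_cast iron shell = (1/1.535 − 1/1.544)/(4π×50.5) = 5.984×10^-6 K/W
R_expanded polystyrene = (1/1.544 − 1/1.649)/(4π×0.0361) = 0.09091 K/W
R_glass-fibre batt = (1/1.649 − 1/1.675)/(4π×0.0434) = 0.01726 K/W
R_outer film = 1/(h·4πr_o²) = 1/(12×4π×1.675²) = 0.002364 K/W
R_total = 0.1105 K/W
Q = ΔT/R_total = 41/0.1105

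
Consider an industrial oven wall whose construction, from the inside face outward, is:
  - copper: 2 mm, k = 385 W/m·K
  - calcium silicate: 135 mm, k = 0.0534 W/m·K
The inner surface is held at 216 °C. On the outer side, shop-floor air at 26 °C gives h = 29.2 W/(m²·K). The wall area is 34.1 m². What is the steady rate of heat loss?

Treating each layer as a thermal resistance in series:
R_copper = L/(kA) = 0.002/(385×34.1) = 1.523×10^-7 K/W
R_calcium silicate = L/(kA) = 0.135/(0.0534×34.1) = 0.07414 K/W
R_outer film = 1/(h_o·A) = 1/(29.2×34.1) = 0.001004 K/W
R_total = 0.07514 K/W
Q = ΔT / R_total = 190 / 0.07514

Q ≈ 2530 W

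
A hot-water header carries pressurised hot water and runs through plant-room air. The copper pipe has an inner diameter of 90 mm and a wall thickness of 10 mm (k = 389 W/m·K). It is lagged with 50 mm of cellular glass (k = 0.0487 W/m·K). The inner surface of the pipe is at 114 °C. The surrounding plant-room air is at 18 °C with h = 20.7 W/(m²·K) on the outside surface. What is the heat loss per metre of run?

Radial resistances (cylindrical: R_cond = ln(r_o/r_i)/(2πkL), R_conv = 1/(h·2πrL)):
R_copper pipe wall = ln(55/45)/(2π×389×1) = 8.21×10^-5 K/W
R_cellular glass = ln(105/55)/(2π×0.0487×1) = 2.113 K/W
R_outer film = 1/(h_o·2πr_oL) = 1/(20.7×2π×0.105×1) = 0.07323 K/W
R_total = 2.187 K/W
Q = ΔT/R_total = 96/2.187

q′ ≈ 43.9 W/m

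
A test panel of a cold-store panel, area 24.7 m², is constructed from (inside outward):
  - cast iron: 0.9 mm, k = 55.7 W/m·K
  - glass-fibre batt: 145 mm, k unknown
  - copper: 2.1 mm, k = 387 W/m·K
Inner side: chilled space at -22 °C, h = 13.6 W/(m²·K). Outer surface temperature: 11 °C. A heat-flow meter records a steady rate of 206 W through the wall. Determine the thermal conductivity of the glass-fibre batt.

k ≈ 0.0373 W/(m·K)

Using the resistance-network approach (series):
R_inner film = 1/(h_i·A) = 1/(13.6×24.7) = 0.002977 K/W
R_cast iron = L/(kA) = 0.0009/(55.7×24.7) = 6.542×10^-7 K/W
R_copper = L/(kA) = 0.0021/(387×24.7) = 2.197×10^-7 K/W
Sum of known resistances R_other = 0.002978 K/W
Total R = ΔT/Q = 33/206 = 0.1602 K/W
R_glass-fibre batt = R_total − R_other = 0.1572 K/W
k = L/(R·A) = 0.145/(0.1572×24.7)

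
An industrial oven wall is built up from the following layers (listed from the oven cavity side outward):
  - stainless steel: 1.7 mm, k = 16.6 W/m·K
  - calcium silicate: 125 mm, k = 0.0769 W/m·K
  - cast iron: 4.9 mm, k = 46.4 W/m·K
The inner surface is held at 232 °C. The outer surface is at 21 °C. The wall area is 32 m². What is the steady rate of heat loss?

Q ≈ 4150 W

Thermal resistances in series:
R_stainless steel = L/(kA) = 0.0017/(16.6×32) = 3.2×10^-6 K/W
R_calcium silicate = L/(kA) = 0.125/(0.0769×32) = 0.0508 K/W
R_cast iron = L/(kA) = 0.0049/(46.4×32) = 3.3×10^-6 K/W
R_total = 0.0508 K/W
Q = ΔT / R_total = 211 / 0.0508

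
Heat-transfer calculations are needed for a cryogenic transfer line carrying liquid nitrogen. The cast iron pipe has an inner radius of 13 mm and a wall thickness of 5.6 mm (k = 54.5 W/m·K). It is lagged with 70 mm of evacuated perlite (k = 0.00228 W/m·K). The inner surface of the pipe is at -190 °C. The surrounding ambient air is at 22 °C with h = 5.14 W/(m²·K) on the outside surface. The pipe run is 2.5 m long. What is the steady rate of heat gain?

Q ≈ 4.85 W

For a radial system each layer contributes R = ln(r_out/r_in)/(2πkL); films add R = 1/(hA).
R_cast iron pipe wall = ln(18.6/13)/(2π×54.5×2.5) = 4.184×10^-4 K/W
R_evacuated perlite = ln(88.6/18.6)/(2π×0.00228×2.5) = 43.59 K/W
R_outer film = 1/(h_o·2πr_oL) = 1/(5.14×2π×0.0886×2.5) = 0.1398 K/W
R_total = 43.73 K/W
Q = ΔT/R_total = 212/43.73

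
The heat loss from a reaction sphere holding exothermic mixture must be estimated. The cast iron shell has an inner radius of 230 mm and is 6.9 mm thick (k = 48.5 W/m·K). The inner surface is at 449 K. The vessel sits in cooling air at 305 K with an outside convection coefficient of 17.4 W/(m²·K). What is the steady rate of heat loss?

Radial (spherical) resistances in series:
R_cast iron shell = (1/0.23 − 1/0.2369)/(4π×48.5) = 2.078×10^-4 K/W
R_outer film = 1/(h·4πr_o²) = 1/(17.4×4π×0.2369²) = 0.08149 K/W
R_total = 0.0817 K/W
Q = ΔT/R_total = 144/0.0817

Q ≈ 1760 W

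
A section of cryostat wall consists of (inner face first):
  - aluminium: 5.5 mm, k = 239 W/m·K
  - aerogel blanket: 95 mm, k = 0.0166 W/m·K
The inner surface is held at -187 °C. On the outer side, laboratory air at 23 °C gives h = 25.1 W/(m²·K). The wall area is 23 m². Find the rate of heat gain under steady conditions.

Q ≈ 838 W

Treating each layer as a thermal resistance in series:
R_aluminium = L/(kA) = 0.0055/(239×23) = 1.001×10^-6 K/W
R_aerogel blanket = L/(kA) = 0.095/(0.0166×23) = 0.2488 K/W
R_outer film = 1/(h_o·A) = 1/(25.1×23) = 0.001732 K/W
R_total = 0.2506 K/W
Q = ΔT / R_total = 210 / 0.2506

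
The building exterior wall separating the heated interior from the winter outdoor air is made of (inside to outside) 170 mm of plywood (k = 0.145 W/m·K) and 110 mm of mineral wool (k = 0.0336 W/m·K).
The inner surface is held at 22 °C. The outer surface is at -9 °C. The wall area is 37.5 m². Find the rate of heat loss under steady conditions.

Q ≈ 261 W

Using the resistance-network approach (series):
R_plywood = L/(kA) = 0.17/(0.145×37.5) = 0.03126 K/W
R_mineral wool = L/(kA) = 0.11/(0.0336×37.5) = 0.0873 K/W
R_total = 0.1186 K/W
Q = ΔT / R_total = 31 / 0.1186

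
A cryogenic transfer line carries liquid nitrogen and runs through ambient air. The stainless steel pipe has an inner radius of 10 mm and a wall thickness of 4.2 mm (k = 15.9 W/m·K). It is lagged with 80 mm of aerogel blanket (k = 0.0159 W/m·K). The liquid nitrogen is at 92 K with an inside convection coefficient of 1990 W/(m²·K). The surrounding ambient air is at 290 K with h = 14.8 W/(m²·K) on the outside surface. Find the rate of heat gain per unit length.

Cylindrical conduction, so R = ln(r₂/r₁)/(2πkL) per layer, in series:
R_inner film = 1/(h_i·2πr₁L) = 1/(1990×2π×0.01×1) = 0.007998 K/W
R_stainless steel pipe wall = ln(14.2/10)/(2π×15.9×1) = 0.00351 K/W
R_aerogel blanket = ln(94.2/14.2)/(2π×0.0159×1) = 18.94 K/W
R_outer film = 1/(h_o·2πr_oL) = 1/(14.8×2π×0.0942×1) = 0.1142 K/W
R_total = 19.07 K/W
Q = ΔT/R_total = 198/19.07

q′ ≈ 10.4 W/m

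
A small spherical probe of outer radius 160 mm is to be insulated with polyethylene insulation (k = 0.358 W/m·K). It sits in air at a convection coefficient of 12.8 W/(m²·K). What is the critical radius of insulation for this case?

r_cr ≈ 55.9 mm

For a sphere r_cr = 2k/h = 2×0.358/12.8
r_cr = 55.9 mm; since the bare radius (160 mm) is above r_cr, any added insulation will reduce heat loss.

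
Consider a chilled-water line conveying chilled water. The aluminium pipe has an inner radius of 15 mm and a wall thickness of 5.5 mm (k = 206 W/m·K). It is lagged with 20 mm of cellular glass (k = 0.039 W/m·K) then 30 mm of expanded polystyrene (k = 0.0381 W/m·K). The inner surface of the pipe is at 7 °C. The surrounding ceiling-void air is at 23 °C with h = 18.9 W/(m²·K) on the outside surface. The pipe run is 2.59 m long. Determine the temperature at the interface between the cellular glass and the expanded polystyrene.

T ≈ 15.5 °C

Treating each annulus and film as a series resistance:
R_aluminium pipe wall = ln(20.5/15)/(2π×206×2.59) = 9.318×10^-5 K/W
R_cellular glass = ln(40.5/20.5)/(2π×0.039×2.59) = 1.073 K/W
R_expanded polystyrene = ln(70.5/40.5)/(2π×0.0381×2.59) = 0.894 K/W
R_outer film = 1/(h_o·2πr_oL) = 1/(18.9×2π×0.0705×2.59) = 0.04612 K/W
R_total = 2.013 K/W
Q = ΔT/R_total = 16/2.013
Q = 7.95 W
T_interface = T_inner + Q·ΣR(inner→interface) = 7 + 7.95×1.073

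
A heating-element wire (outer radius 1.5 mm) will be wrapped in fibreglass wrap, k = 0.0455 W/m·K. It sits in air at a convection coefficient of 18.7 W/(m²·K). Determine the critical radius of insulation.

For a cylinder r_cr = k/h = 0.0455/18.7
r_cr = 2.43 mm; since the bare radius (1.5 mm) is below r_cr, adding a thin layer of insulation will *increase* heat loss.

r_cr ≈ 2.43 mm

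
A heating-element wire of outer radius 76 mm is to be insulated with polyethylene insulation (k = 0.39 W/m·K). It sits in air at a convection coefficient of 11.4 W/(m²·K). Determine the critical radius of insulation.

For a cylinder r_cr = k/h = 0.39/11.4
r_cr = 34.2 mm; since the bare radius (76 mm) is above r_cr, any added insulation will reduce heat loss.

r_cr ≈ 34.2 mm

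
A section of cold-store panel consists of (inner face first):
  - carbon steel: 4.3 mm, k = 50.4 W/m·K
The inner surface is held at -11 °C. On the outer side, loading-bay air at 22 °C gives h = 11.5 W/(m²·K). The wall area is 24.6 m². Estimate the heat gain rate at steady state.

Q ≈ 9330 W

Model the wall as resistances in series:
R_carbon steel = L/(kA) = 0.0043/(50.4×24.6) = 3.468×10^-6 K/W
R_outer film = 1/(h_o·A) = 1/(11.5×24.6) = 0.003535 K/W
R_total = 0.003538 K/W
Q = ΔT / R_total = 33 / 0.003538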